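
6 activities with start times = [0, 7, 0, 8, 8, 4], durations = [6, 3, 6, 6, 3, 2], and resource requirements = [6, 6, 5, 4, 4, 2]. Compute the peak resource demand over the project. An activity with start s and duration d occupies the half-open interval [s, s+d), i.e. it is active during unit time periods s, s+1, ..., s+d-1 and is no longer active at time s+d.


Each activity i is active on [start_i, start_i + duration_i).
Compute total resource usage per time slot:
  t=0: active resources = [6, 5], total = 11
  t=1: active resources = [6, 5], total = 11
  t=2: active resources = [6, 5], total = 11
  t=3: active resources = [6, 5], total = 11
  t=4: active resources = [6, 5, 2], total = 13
  t=5: active resources = [6, 5, 2], total = 13
  t=6: active resources = [], total = 0
  t=7: active resources = [6], total = 6
  t=8: active resources = [6, 4, 4], total = 14
  t=9: active resources = [6, 4, 4], total = 14
  t=10: active resources = [4, 4], total = 8
  t=11: active resources = [4], total = 4
  t=12: active resources = [4], total = 4
  t=13: active resources = [4], total = 4
Peak resource demand = 14

14


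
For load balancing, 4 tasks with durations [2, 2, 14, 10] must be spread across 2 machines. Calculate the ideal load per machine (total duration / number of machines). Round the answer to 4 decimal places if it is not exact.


Total processing time = 2 + 2 + 14 + 10 = 28
Number of machines = 2
Ideal balanced load = 28 / 2 = 14.0

14.0


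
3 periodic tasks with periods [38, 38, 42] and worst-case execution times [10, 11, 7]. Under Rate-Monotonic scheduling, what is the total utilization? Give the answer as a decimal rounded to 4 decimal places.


Compute individual utilizations (exact fractions):
  Task 1: C/T = 10/38 = 5/19 (approx. 0.2632)
  Task 2: C/T = 11/38 (approx. 0.2895)
  Task 3: C/T = 7/42 = 1/6 (approx. 0.1667)
Total utilization U = 5/19 + 11/38 + 1/6 = 41/57
Rounded to 4 decimal places: U = 0.7193
RM (Liu & Layland) bound for 3 tasks = 0.779763; compare with U = 41/57 (approx. 0.719298)
U <= bound, so schedulable by RM sufficient condition.

0.7193


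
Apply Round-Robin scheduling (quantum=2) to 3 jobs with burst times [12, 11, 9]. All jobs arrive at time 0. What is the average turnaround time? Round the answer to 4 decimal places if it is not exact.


Time quantum = 2
Execution trace:
  J1 runs 2 units, time = 2
  J2 runs 2 units, time = 4
  J3 runs 2 units, time = 6
  J1 runs 2 units, time = 8
  J2 runs 2 units, time = 10
  J3 runs 2 units, time = 12
  J1 runs 2 units, time = 14
  J2 runs 2 units, time = 16
  J3 runs 2 units, time = 18
  J1 runs 2 units, time = 20
  J2 runs 2 units, time = 22
  J3 runs 2 units, time = 24
  J1 runs 2 units, time = 26
  J2 runs 2 units, time = 28
  J3 runs 1 units, time = 29
  J1 runs 2 units, time = 31
  J2 runs 1 units, time = 32
Finish times: [31, 32, 29]
Average turnaround = 92/3 = 30.6667

30.6667


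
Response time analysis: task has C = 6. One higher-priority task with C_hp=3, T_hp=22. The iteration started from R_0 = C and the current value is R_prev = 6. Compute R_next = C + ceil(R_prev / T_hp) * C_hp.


R_next = C + ceil(R_prev / T_hp) * C_hp
ceil(6 / 22) = ceil(0.2727) = 1
Interference = 1 * 3 = 3
R_next = 6 + 3 = 9

9


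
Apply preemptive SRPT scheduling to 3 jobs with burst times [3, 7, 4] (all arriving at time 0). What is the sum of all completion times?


Since all jobs arrive at t=0, SRPT equals SPT ordering.
SPT order: [3, 4, 7]
Completion times:
  Job 1: p=3, C=3
  Job 2: p=4, C=7
  Job 3: p=7, C=14
Total completion time = 3 + 7 + 14 = 24

24


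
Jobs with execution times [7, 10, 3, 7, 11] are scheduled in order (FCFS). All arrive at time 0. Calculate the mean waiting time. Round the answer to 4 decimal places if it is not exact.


FCFS order (as given): [7, 10, 3, 7, 11]
Waiting times:
  Job 1: wait = 0
  Job 2: wait = 7
  Job 3: wait = 17
  Job 4: wait = 20
  Job 5: wait = 27
Sum of waiting times = 71
Average waiting time = 71/5 = 14.2

14.2


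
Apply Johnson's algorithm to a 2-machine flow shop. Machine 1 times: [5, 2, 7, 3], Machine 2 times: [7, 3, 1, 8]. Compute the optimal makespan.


Apply Johnson's rule:
  Group 1 (a <= b): [(2, 2, 3), (4, 3, 8), (1, 5, 7)]
  Group 2 (a > b): [(3, 7, 1)]
Optimal job order: [2, 4, 1, 3]
Schedule:
  Job 2: M1 done at 2, M2 done at 5
  Job 4: M1 done at 5, M2 done at 13
  Job 1: M1 done at 10, M2 done at 20
  Job 3: M1 done at 17, M2 done at 21
Makespan = 21

21


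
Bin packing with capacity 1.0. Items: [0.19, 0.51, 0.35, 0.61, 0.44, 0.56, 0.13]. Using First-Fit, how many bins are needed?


Place items sequentially using First-Fit:
  Item 0.19 -> new Bin 1
  Item 0.51 -> Bin 1 (now 0.7)
  Item 0.35 -> new Bin 2
  Item 0.61 -> Bin 2 (now 0.96)
  Item 0.44 -> new Bin 3
  Item 0.56 -> Bin 3 (now 1.0)
  Item 0.13 -> Bin 1 (now 0.83)
Total bins used = 3

3


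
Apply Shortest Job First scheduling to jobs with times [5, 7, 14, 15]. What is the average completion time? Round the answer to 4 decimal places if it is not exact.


SJF order (ascending): [5, 7, 14, 15]
Completion times:
  Job 1: burst=5, C=5
  Job 2: burst=7, C=12
  Job 3: burst=14, C=26
  Job 4: burst=15, C=41
Average completion = 84/4 = 21.0

21.0


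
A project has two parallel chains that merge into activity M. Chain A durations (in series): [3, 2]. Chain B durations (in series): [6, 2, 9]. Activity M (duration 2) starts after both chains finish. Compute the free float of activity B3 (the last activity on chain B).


ES(B3) = sum of predecessors on chain B = 8
EF(B3) = ES + duration = 8 + 9 = 17
Successor of B3 is M. ES(M) = max(sum(A), sum(B)) = max(5, 17) = 17
Free float = ES(successor) - EF(current) = 17 - 17 = 0

0


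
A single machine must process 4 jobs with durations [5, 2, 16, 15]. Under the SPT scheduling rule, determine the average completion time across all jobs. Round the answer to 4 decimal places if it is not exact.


Sort jobs by processing time (SPT order): [2, 5, 15, 16]
Compute completion times sequentially:
  Job 1: processing = 2, completes at 2
  Job 2: processing = 5, completes at 7
  Job 3: processing = 15, completes at 22
  Job 4: processing = 16, completes at 38
Sum of completion times = 69
Average completion time = 69/4 = 17.25

17.25


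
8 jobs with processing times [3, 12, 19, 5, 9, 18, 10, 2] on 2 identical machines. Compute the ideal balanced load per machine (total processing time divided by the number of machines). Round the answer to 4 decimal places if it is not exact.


Total processing time = 3 + 12 + 19 + 5 + 9 + 18 + 10 + 2 = 78
Number of machines = 2
Ideal balanced load = 78 / 2 = 39.0

39.0


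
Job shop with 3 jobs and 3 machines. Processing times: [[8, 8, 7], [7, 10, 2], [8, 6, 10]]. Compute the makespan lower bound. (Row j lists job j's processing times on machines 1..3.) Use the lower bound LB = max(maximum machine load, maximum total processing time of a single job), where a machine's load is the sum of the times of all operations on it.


Machine loads:
  Machine 1: 8 + 7 + 8 = 23
  Machine 2: 8 + 10 + 6 = 24
  Machine 3: 7 + 2 + 10 = 19
Max machine load = 24
Job totals:
  Job 1: 23
  Job 2: 19
  Job 3: 24
Max job total = 24
Lower bound = max(24, 24) = 24

24


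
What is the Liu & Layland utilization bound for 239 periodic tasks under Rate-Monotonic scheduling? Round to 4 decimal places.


Compute 2^(1/239) = 1.0029044070
Subtract 1: 1.0029044070 - 1 = 0.0029044070
Multiply by n: 239 * 0.0029044070 = 0.6941532730
Round to 4 dp: 0.6942

0.6942


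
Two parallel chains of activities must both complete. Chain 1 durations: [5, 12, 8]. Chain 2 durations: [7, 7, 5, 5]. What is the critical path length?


Path A total = 5 + 12 + 8 = 25
Path B total = 7 + 7 + 5 + 5 = 24
Critical path = longest path = max(25, 24) = 25

25


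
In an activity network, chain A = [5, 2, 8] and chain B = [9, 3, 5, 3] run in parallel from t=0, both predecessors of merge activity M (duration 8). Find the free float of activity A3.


ES(A3) = sum of predecessors on chain A = 7
EF(A3) = ES + duration = 7 + 8 = 15
Successor of A3 is M. ES(M) = max(sum(A), sum(B)) = max(15, 20) = 20
Free float = ES(successor) - EF(current) = 20 - 15 = 5

5


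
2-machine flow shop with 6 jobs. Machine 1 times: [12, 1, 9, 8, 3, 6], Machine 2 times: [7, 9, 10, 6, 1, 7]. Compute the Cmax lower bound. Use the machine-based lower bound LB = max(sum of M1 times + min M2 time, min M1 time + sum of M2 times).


LB1 = sum(M1 times) + min(M2 times) = 39 + 1 = 40
LB2 = min(M1 times) + sum(M2 times) = 1 + 40 = 41
Lower bound = max(LB1, LB2) = max(40, 41) = 41

41


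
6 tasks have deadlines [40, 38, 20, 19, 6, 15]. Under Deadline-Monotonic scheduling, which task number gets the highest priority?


Sort tasks by relative deadline (ascending):
  Task 5: deadline = 6
  Task 6: deadline = 15
  Task 4: deadline = 19
  Task 3: deadline = 20
  Task 2: deadline = 38
  Task 1: deadline = 40
Priority order (highest first): [5, 6, 4, 3, 2, 1]
Highest priority task = 5

5


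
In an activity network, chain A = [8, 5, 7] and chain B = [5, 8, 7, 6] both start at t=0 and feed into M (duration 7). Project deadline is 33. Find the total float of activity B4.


Forward pass: ES(B4) = sum of predecessors on chain B = 20
EF = ES + duration = 20 + 6 = 26
Backward pass: LF(M) = deadline = 33; LS(M) = 33 - 7 = 26
LF(B4) = LS(M) - sum(successors on chain B) = 26 - 0 = 26
LS = LF - duration = 26 - 6 = 20
Total float = LS - ES = 20 - 20 = 0

0


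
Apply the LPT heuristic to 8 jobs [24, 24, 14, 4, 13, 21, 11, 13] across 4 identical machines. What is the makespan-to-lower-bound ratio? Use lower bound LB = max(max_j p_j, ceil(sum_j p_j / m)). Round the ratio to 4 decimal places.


LPT order: [24, 24, 21, 14, 13, 13, 11, 4]
Machine loads after assignment: [35, 28, 34, 27]
LPT makespan = 35
Lower bound = max(max_job, ceil(total/4)) = max(24, 31) = 31
Ratio = 35 / 31 = 1.129

1.129


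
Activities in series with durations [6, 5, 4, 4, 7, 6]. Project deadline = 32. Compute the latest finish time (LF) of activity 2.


LF(activity 2) = deadline - sum of successor durations
Successors: activities 3 through 6 with durations [4, 4, 7, 6]
Sum of successor durations = 21
LF = 32 - 21 = 11

11


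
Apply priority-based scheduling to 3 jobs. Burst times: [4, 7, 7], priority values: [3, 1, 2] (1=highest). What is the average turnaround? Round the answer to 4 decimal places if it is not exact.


Sort by priority (ascending = highest first):
Order: [(1, 7), (2, 7), (3, 4)]
Completion times:
  Priority 1, burst=7, C=7
  Priority 2, burst=7, C=14
  Priority 3, burst=4, C=18
Average turnaround = 39/3 = 13.0

13.0


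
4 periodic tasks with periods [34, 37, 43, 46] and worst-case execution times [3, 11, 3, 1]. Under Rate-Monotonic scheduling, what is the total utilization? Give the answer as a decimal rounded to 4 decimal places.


Compute individual utilizations (exact fractions):
  Task 1: C/T = 3/34 (approx. 0.0882)
  Task 2: C/T = 11/37 (approx. 0.2973)
  Task 3: C/T = 3/43 (approx. 0.0698)
  Task 4: C/T = 1/46 (approx. 0.0217)
Total utilization U = 3/34 + 11/37 + 3/43 + 1/46 = 296757/622081
Rounded to 4 decimal places: U = 0.4770
RM (Liu & Layland) bound for 4 tasks = 0.756828; compare with U = 296757/622081 (approx. 0.477039)
U <= bound, so schedulable by RM sufficient condition.

0.4770


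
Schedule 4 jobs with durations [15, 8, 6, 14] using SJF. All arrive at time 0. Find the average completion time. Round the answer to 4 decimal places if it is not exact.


SJF order (ascending): [6, 8, 14, 15]
Completion times:
  Job 1: burst=6, C=6
  Job 2: burst=8, C=14
  Job 3: burst=14, C=28
  Job 4: burst=15, C=43
Average completion = 91/4 = 22.75

22.75


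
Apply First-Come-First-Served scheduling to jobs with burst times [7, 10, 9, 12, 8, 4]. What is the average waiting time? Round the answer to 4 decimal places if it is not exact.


FCFS order (as given): [7, 10, 9, 12, 8, 4]
Waiting times:
  Job 1: wait = 0
  Job 2: wait = 7
  Job 3: wait = 17
  Job 4: wait = 26
  Job 5: wait = 38
  Job 6: wait = 46
Sum of waiting times = 134
Average waiting time = 134/6 = 22.3333

22.3333


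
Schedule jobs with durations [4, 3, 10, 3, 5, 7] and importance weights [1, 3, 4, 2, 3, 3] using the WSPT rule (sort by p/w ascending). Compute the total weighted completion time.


Compute p/w ratios and sort ascending (WSPT): [(3, 3), (3, 2), (5, 3), (7, 3), (10, 4), (4, 1)]
Compute weighted completion times:
  Job (p=3,w=3): C=3, w*C=3*3=9
  Job (p=3,w=2): C=6, w*C=2*6=12
  Job (p=5,w=3): C=11, w*C=3*11=33
  Job (p=7,w=3): C=18, w*C=3*18=54
  Job (p=10,w=4): C=28, w*C=4*28=112
  Job (p=4,w=1): C=32, w*C=1*32=32
Total weighted completion time = 252

252


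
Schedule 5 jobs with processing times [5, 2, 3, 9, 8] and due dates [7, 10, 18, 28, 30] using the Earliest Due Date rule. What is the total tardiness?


Sort by due date (EDD order): [(5, 7), (2, 10), (3, 18), (9, 28), (8, 30)]
Compute completion times and tardiness:
  Job 1: p=5, d=7, C=5, tardiness=max(0,5-7)=0
  Job 2: p=2, d=10, C=7, tardiness=max(0,7-10)=0
  Job 3: p=3, d=18, C=10, tardiness=max(0,10-18)=0
  Job 4: p=9, d=28, C=19, tardiness=max(0,19-28)=0
  Job 5: p=8, d=30, C=27, tardiness=max(0,27-30)=0
Total tardiness = 0

0


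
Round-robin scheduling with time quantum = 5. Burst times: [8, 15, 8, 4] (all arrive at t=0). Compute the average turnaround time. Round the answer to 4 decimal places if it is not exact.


Time quantum = 5
Execution trace:
  J1 runs 5 units, time = 5
  J2 runs 5 units, time = 10
  J3 runs 5 units, time = 15
  J4 runs 4 units, time = 19
  J1 runs 3 units, time = 22
  J2 runs 5 units, time = 27
  J3 runs 3 units, time = 30
  J2 runs 5 units, time = 35
Finish times: [22, 35, 30, 19]
Average turnaround = 106/4 = 26.5

26.5


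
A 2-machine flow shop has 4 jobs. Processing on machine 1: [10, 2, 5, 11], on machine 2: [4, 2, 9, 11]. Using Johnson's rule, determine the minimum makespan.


Apply Johnson's rule:
  Group 1 (a <= b): [(2, 2, 2), (3, 5, 9), (4, 11, 11)]
  Group 2 (a > b): [(1, 10, 4)]
Optimal job order: [2, 3, 4, 1]
Schedule:
  Job 2: M1 done at 2, M2 done at 4
  Job 3: M1 done at 7, M2 done at 16
  Job 4: M1 done at 18, M2 done at 29
  Job 1: M1 done at 28, M2 done at 33
Makespan = 33

33


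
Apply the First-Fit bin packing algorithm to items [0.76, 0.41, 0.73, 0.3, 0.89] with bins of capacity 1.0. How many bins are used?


Place items sequentially using First-Fit:
  Item 0.76 -> new Bin 1
  Item 0.41 -> new Bin 2
  Item 0.73 -> new Bin 3
  Item 0.3 -> Bin 2 (now 0.71)
  Item 0.89 -> new Bin 4
Total bins used = 4

4


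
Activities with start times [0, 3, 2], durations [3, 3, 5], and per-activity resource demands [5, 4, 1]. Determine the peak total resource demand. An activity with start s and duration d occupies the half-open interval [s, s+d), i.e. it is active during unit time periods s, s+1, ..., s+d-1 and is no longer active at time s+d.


Each activity i is active on [start_i, start_i + duration_i).
Compute total resource usage per time slot:
  t=0: active resources = [5], total = 5
  t=1: active resources = [5], total = 5
  t=2: active resources = [5, 1], total = 6
  t=3: active resources = [4, 1], total = 5
  t=4: active resources = [4, 1], total = 5
  t=5: active resources = [4, 1], total = 5
  t=6: active resources = [1], total = 1
Peak resource demand = 6

6


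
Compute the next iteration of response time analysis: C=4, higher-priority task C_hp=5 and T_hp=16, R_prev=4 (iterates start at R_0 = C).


R_next = C + ceil(R_prev / T_hp) * C_hp
ceil(4 / 16) = ceil(0.25) = 1
Interference = 1 * 5 = 5
R_next = 4 + 5 = 9

9


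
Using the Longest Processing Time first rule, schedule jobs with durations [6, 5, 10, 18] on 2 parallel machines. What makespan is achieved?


Sort jobs in decreasing order (LPT): [18, 10, 6, 5]
Assign each job to the least loaded machine:
  Machine 1: jobs [18], load = 18
  Machine 2: jobs [10, 6, 5], load = 21
Makespan = max load = 21

21


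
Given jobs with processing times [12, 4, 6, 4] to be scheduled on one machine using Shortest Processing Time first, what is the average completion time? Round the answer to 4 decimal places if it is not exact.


Sort jobs by processing time (SPT order): [4, 4, 6, 12]
Compute completion times sequentially:
  Job 1: processing = 4, completes at 4
  Job 2: processing = 4, completes at 8
  Job 3: processing = 6, completes at 14
  Job 4: processing = 12, completes at 26
Sum of completion times = 52
Average completion time = 52/4 = 13.0

13.0


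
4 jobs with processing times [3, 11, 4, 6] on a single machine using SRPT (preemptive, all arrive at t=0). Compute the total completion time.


Since all jobs arrive at t=0, SRPT equals SPT ordering.
SPT order: [3, 4, 6, 11]
Completion times:
  Job 1: p=3, C=3
  Job 2: p=4, C=7
  Job 3: p=6, C=13
  Job 4: p=11, C=24
Total completion time = 3 + 7 + 13 + 24 = 47

47


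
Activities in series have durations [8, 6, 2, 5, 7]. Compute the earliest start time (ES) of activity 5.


Activity 5 starts after activities 1 through 4 complete.
Predecessor durations: [8, 6, 2, 5]
ES = 8 + 6 + 2 + 5 = 21

21


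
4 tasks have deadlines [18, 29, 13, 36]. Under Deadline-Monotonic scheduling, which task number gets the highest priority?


Sort tasks by relative deadline (ascending):
  Task 3: deadline = 13
  Task 1: deadline = 18
  Task 2: deadline = 29
  Task 4: deadline = 36
Priority order (highest first): [3, 1, 2, 4]
Highest priority task = 3

3


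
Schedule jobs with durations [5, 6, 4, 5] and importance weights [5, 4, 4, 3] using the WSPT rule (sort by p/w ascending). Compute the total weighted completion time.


Compute p/w ratios and sort ascending (WSPT): [(5, 5), (4, 4), (6, 4), (5, 3)]
Compute weighted completion times:
  Job (p=5,w=5): C=5, w*C=5*5=25
  Job (p=4,w=4): C=9, w*C=4*9=36
  Job (p=6,w=4): C=15, w*C=4*15=60
  Job (p=5,w=3): C=20, w*C=3*20=60
Total weighted completion time = 181

181


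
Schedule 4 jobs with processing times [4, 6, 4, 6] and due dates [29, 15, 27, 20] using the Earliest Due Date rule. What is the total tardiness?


Sort by due date (EDD order): [(6, 15), (6, 20), (4, 27), (4, 29)]
Compute completion times and tardiness:
  Job 1: p=6, d=15, C=6, tardiness=max(0,6-15)=0
  Job 2: p=6, d=20, C=12, tardiness=max(0,12-20)=0
  Job 3: p=4, d=27, C=16, tardiness=max(0,16-27)=0
  Job 4: p=4, d=29, C=20, tardiness=max(0,20-29)=0
Total tardiness = 0

0


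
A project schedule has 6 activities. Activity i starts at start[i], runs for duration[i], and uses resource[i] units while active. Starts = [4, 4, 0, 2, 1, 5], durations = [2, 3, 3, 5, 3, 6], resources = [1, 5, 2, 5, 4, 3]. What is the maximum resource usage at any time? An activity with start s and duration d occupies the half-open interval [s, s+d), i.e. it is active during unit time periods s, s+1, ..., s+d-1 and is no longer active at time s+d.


Each activity i is active on [start_i, start_i + duration_i).
Compute total resource usage per time slot:
  t=0: active resources = [2], total = 2
  t=1: active resources = [2, 4], total = 6
  t=2: active resources = [2, 5, 4], total = 11
  t=3: active resources = [5, 4], total = 9
  t=4: active resources = [1, 5, 5], total = 11
  t=5: active resources = [1, 5, 5, 3], total = 14
  t=6: active resources = [5, 5, 3], total = 13
  t=7: active resources = [3], total = 3
  t=8: active resources = [3], total = 3
  t=9: active resources = [3], total = 3
  t=10: active resources = [3], total = 3
Peak resource demand = 14

14


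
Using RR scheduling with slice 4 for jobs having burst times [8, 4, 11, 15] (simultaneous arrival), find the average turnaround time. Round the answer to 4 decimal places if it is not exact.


Time quantum = 4
Execution trace:
  J1 runs 4 units, time = 4
  J2 runs 4 units, time = 8
  J3 runs 4 units, time = 12
  J4 runs 4 units, time = 16
  J1 runs 4 units, time = 20
  J3 runs 4 units, time = 24
  J4 runs 4 units, time = 28
  J3 runs 3 units, time = 31
  J4 runs 4 units, time = 35
  J4 runs 3 units, time = 38
Finish times: [20, 8, 31, 38]
Average turnaround = 97/4 = 24.25

24.25


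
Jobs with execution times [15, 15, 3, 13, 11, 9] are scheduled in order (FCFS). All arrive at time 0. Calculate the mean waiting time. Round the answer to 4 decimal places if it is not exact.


FCFS order (as given): [15, 15, 3, 13, 11, 9]
Waiting times:
  Job 1: wait = 0
  Job 2: wait = 15
  Job 3: wait = 30
  Job 4: wait = 33
  Job 5: wait = 46
  Job 6: wait = 57
Sum of waiting times = 181
Average waiting time = 181/6 = 30.1667

30.1667


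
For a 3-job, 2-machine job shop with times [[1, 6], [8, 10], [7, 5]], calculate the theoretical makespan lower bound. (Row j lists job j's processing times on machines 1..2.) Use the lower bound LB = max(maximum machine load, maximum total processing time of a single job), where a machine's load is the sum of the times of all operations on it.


Machine loads:
  Machine 1: 1 + 8 + 7 = 16
  Machine 2: 6 + 10 + 5 = 21
Max machine load = 21
Job totals:
  Job 1: 7
  Job 2: 18
  Job 3: 12
Max job total = 18
Lower bound = max(21, 18) = 21

21


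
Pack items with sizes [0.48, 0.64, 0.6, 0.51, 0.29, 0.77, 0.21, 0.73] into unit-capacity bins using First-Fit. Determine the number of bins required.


Place items sequentially using First-Fit:
  Item 0.48 -> new Bin 1
  Item 0.64 -> new Bin 2
  Item 0.6 -> new Bin 3
  Item 0.51 -> Bin 1 (now 0.99)
  Item 0.29 -> Bin 2 (now 0.93)
  Item 0.77 -> new Bin 4
  Item 0.21 -> Bin 3 (now 0.81)
  Item 0.73 -> new Bin 5
Total bins used = 5

5


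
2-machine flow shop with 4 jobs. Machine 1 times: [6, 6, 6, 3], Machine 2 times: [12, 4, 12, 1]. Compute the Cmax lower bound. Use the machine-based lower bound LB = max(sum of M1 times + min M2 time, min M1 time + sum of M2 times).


LB1 = sum(M1 times) + min(M2 times) = 21 + 1 = 22
LB2 = min(M1 times) + sum(M2 times) = 3 + 29 = 32
Lower bound = max(LB1, LB2) = max(22, 32) = 32

32


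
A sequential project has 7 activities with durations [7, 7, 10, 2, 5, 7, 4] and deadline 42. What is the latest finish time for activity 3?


LF(activity 3) = deadline - sum of successor durations
Successors: activities 4 through 7 with durations [2, 5, 7, 4]
Sum of successor durations = 18
LF = 42 - 18 = 24

24


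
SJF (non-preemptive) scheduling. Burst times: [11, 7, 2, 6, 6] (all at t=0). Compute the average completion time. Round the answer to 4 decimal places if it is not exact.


SJF order (ascending): [2, 6, 6, 7, 11]
Completion times:
  Job 1: burst=2, C=2
  Job 2: burst=6, C=8
  Job 3: burst=6, C=14
  Job 4: burst=7, C=21
  Job 5: burst=11, C=32
Average completion = 77/5 = 15.4

15.4


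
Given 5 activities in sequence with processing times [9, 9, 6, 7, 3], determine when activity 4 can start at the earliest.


Activity 4 starts after activities 1 through 3 complete.
Predecessor durations: [9, 9, 6]
ES = 9 + 9 + 6 = 24

24


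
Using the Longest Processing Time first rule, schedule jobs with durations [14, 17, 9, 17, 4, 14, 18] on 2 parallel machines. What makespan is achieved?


Sort jobs in decreasing order (LPT): [18, 17, 17, 14, 14, 9, 4]
Assign each job to the least loaded machine:
  Machine 1: jobs [18, 14, 14], load = 46
  Machine 2: jobs [17, 17, 9, 4], load = 47
Makespan = max load = 47

47


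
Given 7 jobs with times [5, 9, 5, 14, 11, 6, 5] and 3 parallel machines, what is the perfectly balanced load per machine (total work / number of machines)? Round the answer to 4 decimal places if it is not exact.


Total processing time = 5 + 9 + 5 + 14 + 11 + 6 + 5 = 55
Number of machines = 3
Ideal balanced load = 55 / 3 = 18.3333

18.3333


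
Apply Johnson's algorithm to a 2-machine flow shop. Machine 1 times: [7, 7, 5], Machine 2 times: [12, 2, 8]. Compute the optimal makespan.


Apply Johnson's rule:
  Group 1 (a <= b): [(3, 5, 8), (1, 7, 12)]
  Group 2 (a > b): [(2, 7, 2)]
Optimal job order: [3, 1, 2]
Schedule:
  Job 3: M1 done at 5, M2 done at 13
  Job 1: M1 done at 12, M2 done at 25
  Job 2: M1 done at 19, M2 done at 27
Makespan = 27

27


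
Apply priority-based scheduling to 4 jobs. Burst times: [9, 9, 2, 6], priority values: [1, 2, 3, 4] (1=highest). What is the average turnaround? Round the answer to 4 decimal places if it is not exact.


Sort by priority (ascending = highest first):
Order: [(1, 9), (2, 9), (3, 2), (4, 6)]
Completion times:
  Priority 1, burst=9, C=9
  Priority 2, burst=9, C=18
  Priority 3, burst=2, C=20
  Priority 4, burst=6, C=26
Average turnaround = 73/4 = 18.25

18.25


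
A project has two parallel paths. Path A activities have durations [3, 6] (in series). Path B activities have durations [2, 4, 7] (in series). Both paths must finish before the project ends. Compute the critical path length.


Path A total = 3 + 6 = 9
Path B total = 2 + 4 + 7 = 13
Critical path = longest path = max(9, 13) = 13

13


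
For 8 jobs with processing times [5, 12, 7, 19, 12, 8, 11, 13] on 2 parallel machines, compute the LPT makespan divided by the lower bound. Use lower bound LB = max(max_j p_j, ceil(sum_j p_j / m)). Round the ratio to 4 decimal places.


LPT order: [19, 13, 12, 12, 11, 8, 7, 5]
Machine loads after assignment: [44, 43]
LPT makespan = 44
Lower bound = max(max_job, ceil(total/2)) = max(19, 44) = 44
Ratio = 44 / 44 = 1.0

1.0


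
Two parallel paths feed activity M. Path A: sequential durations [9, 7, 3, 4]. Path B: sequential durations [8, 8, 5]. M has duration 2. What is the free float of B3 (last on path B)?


ES(B3) = sum of predecessors on chain B = 16
EF(B3) = ES + duration = 16 + 5 = 21
Successor of B3 is M. ES(M) = max(sum(A), sum(B)) = max(23, 21) = 23
Free float = ES(successor) - EF(current) = 23 - 21 = 2

2


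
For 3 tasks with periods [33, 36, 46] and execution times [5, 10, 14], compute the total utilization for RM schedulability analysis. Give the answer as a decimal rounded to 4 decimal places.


Compute individual utilizations (exact fractions):
  Task 1: C/T = 5/33 (approx. 0.1515)
  Task 2: C/T = 10/36 = 5/18 (approx. 0.2778)
  Task 3: C/T = 14/46 = 7/23 (approx. 0.3043)
Total utilization U = 5/33 + 5/18 + 7/23 = 3341/4554
Rounded to 4 decimal places: U = 0.7336
RM (Liu & Layland) bound for 3 tasks = 0.779763; compare with U = 3341/4554 (approx. 0.733641)
U <= bound, so schedulable by RM sufficient condition.

0.7336


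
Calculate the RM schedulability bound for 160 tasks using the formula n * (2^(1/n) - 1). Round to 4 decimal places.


Compute 2^(1/160) = 1.0043415673
Subtract 1: 1.0043415673 - 1 = 0.0043415673
Multiply by n: 160 * 0.0043415673 = 0.6946507680
Round to 4 dp: 0.6947

0.6947


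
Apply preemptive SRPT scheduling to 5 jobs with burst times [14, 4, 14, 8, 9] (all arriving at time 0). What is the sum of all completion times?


Since all jobs arrive at t=0, SRPT equals SPT ordering.
SPT order: [4, 8, 9, 14, 14]
Completion times:
  Job 1: p=4, C=4
  Job 2: p=8, C=12
  Job 3: p=9, C=21
  Job 4: p=14, C=35
  Job 5: p=14, C=49
Total completion time = 4 + 12 + 21 + 35 + 49 = 121

121


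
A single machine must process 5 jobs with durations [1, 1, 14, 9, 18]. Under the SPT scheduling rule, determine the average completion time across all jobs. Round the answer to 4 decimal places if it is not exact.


Sort jobs by processing time (SPT order): [1, 1, 9, 14, 18]
Compute completion times sequentially:
  Job 1: processing = 1, completes at 1
  Job 2: processing = 1, completes at 2
  Job 3: processing = 9, completes at 11
  Job 4: processing = 14, completes at 25
  Job 5: processing = 18, completes at 43
Sum of completion times = 82
Average completion time = 82/5 = 16.4

16.4


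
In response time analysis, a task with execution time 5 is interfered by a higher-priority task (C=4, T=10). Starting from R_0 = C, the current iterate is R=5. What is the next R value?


R_next = C + ceil(R_prev / T_hp) * C_hp
ceil(5 / 10) = ceil(0.5) = 1
Interference = 1 * 4 = 4
R_next = 5 + 4 = 9

9


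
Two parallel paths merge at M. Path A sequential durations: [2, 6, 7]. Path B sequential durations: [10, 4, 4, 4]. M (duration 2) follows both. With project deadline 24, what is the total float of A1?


Forward pass: ES(A1) = sum of predecessors on chain A = 0
EF = ES + duration = 0 + 2 = 2
Backward pass: LF(M) = deadline = 24; LS(M) = 24 - 2 = 22
LF(A1) = LS(M) - sum(successors on chain A) = 22 - 13 = 9
LS = LF - duration = 9 - 2 = 7
Total float = LS - ES = 7 - 0 = 7

7


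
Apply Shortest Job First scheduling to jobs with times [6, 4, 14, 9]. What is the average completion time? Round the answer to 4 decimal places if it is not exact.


SJF order (ascending): [4, 6, 9, 14]
Completion times:
  Job 1: burst=4, C=4
  Job 2: burst=6, C=10
  Job 3: burst=9, C=19
  Job 4: burst=14, C=33
Average completion = 66/4 = 16.5

16.5


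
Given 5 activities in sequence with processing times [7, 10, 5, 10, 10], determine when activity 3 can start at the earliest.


Activity 3 starts after activities 1 through 2 complete.
Predecessor durations: [7, 10]
ES = 7 + 10 = 17

17


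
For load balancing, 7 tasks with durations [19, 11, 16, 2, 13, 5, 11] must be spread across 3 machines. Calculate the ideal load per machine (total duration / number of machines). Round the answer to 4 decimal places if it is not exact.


Total processing time = 19 + 11 + 16 + 2 + 13 + 5 + 11 = 77
Number of machines = 3
Ideal balanced load = 77 / 3 = 25.6667

25.6667


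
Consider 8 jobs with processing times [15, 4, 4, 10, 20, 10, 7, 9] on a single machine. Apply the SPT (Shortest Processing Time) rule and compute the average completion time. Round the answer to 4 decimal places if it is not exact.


Sort jobs by processing time (SPT order): [4, 4, 7, 9, 10, 10, 15, 20]
Compute completion times sequentially:
  Job 1: processing = 4, completes at 4
  Job 2: processing = 4, completes at 8
  Job 3: processing = 7, completes at 15
  Job 4: processing = 9, completes at 24
  Job 5: processing = 10, completes at 34
  Job 6: processing = 10, completes at 44
  Job 7: processing = 15, completes at 59
  Job 8: processing = 20, completes at 79
Sum of completion times = 267
Average completion time = 267/8 = 33.375

33.375


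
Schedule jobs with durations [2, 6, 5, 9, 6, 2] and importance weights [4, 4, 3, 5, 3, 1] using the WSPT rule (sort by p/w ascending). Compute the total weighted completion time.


Compute p/w ratios and sort ascending (WSPT): [(2, 4), (6, 4), (5, 3), (9, 5), (6, 3), (2, 1)]
Compute weighted completion times:
  Job (p=2,w=4): C=2, w*C=4*2=8
  Job (p=6,w=4): C=8, w*C=4*8=32
  Job (p=5,w=3): C=13, w*C=3*13=39
  Job (p=9,w=5): C=22, w*C=5*22=110
  Job (p=6,w=3): C=28, w*C=3*28=84
  Job (p=2,w=1): C=30, w*C=1*30=30
Total weighted completion time = 303

303


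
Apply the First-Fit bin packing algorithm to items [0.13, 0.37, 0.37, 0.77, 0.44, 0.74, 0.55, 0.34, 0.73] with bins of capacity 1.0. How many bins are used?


Place items sequentially using First-Fit:
  Item 0.13 -> new Bin 1
  Item 0.37 -> Bin 1 (now 0.5)
  Item 0.37 -> Bin 1 (now 0.87)
  Item 0.77 -> new Bin 2
  Item 0.44 -> new Bin 3
  Item 0.74 -> new Bin 4
  Item 0.55 -> Bin 3 (now 0.99)
  Item 0.34 -> new Bin 5
  Item 0.73 -> new Bin 6
Total bins used = 6

6


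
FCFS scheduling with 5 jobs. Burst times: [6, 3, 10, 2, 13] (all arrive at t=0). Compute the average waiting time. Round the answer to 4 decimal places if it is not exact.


FCFS order (as given): [6, 3, 10, 2, 13]
Waiting times:
  Job 1: wait = 0
  Job 2: wait = 6
  Job 3: wait = 9
  Job 4: wait = 19
  Job 5: wait = 21
Sum of waiting times = 55
Average waiting time = 55/5 = 11.0

11.0


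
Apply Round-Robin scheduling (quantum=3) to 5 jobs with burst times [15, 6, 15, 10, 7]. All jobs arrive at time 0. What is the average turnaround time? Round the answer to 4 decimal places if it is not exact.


Time quantum = 3
Execution trace:
  J1 runs 3 units, time = 3
  J2 runs 3 units, time = 6
  J3 runs 3 units, time = 9
  J4 runs 3 units, time = 12
  J5 runs 3 units, time = 15
  J1 runs 3 units, time = 18
  J2 runs 3 units, time = 21
  J3 runs 3 units, time = 24
  J4 runs 3 units, time = 27
  J5 runs 3 units, time = 30
  J1 runs 3 units, time = 33
  J3 runs 3 units, time = 36
  J4 runs 3 units, time = 39
  J5 runs 1 units, time = 40
  J1 runs 3 units, time = 43
  J3 runs 3 units, time = 46
  J4 runs 1 units, time = 47
  J1 runs 3 units, time = 50
  J3 runs 3 units, time = 53
Finish times: [50, 21, 53, 47, 40]
Average turnaround = 211/5 = 42.2

42.2


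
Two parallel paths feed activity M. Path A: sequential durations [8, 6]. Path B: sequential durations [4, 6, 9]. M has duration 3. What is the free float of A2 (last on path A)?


ES(A2) = sum of predecessors on chain A = 8
EF(A2) = ES + duration = 8 + 6 = 14
Successor of A2 is M. ES(M) = max(sum(A), sum(B)) = max(14, 19) = 19
Free float = ES(successor) - EF(current) = 19 - 14 = 5

5


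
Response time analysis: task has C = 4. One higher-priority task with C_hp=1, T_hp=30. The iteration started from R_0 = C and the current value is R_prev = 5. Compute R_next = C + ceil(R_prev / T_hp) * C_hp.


R_next = C + ceil(R_prev / T_hp) * C_hp
ceil(5 / 30) = ceil(0.1667) = 1
Interference = 1 * 1 = 1
R_next = 4 + 1 = 5
R_next = R_prev, so the iteration has converged (response time = 5).

5


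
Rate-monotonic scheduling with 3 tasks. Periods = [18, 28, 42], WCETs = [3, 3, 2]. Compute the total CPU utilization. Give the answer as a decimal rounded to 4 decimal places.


Compute individual utilizations (exact fractions):
  Task 1: C/T = 3/18 = 1/6 (approx. 0.1667)
  Task 2: C/T = 3/28 (approx. 0.1071)
  Task 3: C/T = 2/42 = 1/21 (approx. 0.0476)
Total utilization U = 1/6 + 3/28 + 1/21 = 9/28
Rounded to 4 decimal places: U = 0.3214
RM (Liu & Layland) bound for 3 tasks = 0.779763; compare with U = 9/28 (approx. 0.321429)
U <= bound, so schedulable by RM sufficient condition.

0.3214


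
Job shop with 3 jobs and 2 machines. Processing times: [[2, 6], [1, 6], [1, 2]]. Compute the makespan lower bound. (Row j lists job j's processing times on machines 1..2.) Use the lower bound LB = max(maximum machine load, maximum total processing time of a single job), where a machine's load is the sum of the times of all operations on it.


Machine loads:
  Machine 1: 2 + 1 + 1 = 4
  Machine 2: 6 + 6 + 2 = 14
Max machine load = 14
Job totals:
  Job 1: 8
  Job 2: 7
  Job 3: 3
Max job total = 8
Lower bound = max(14, 8) = 14

14


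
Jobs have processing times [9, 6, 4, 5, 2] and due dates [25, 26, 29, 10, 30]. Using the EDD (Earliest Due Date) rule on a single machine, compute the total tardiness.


Sort by due date (EDD order): [(5, 10), (9, 25), (6, 26), (4, 29), (2, 30)]
Compute completion times and tardiness:
  Job 1: p=5, d=10, C=5, tardiness=max(0,5-10)=0
  Job 2: p=9, d=25, C=14, tardiness=max(0,14-25)=0
  Job 3: p=6, d=26, C=20, tardiness=max(0,20-26)=0
  Job 4: p=4, d=29, C=24, tardiness=max(0,24-29)=0
  Job 5: p=2, d=30, C=26, tardiness=max(0,26-30)=0
Total tardiness = 0

0


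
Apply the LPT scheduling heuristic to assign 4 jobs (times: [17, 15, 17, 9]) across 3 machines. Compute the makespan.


Sort jobs in decreasing order (LPT): [17, 17, 15, 9]
Assign each job to the least loaded machine:
  Machine 1: jobs [17], load = 17
  Machine 2: jobs [17], load = 17
  Machine 3: jobs [15, 9], load = 24
Makespan = max load = 24

24


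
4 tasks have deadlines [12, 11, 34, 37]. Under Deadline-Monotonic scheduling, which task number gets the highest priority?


Sort tasks by relative deadline (ascending):
  Task 2: deadline = 11
  Task 1: deadline = 12
  Task 3: deadline = 34
  Task 4: deadline = 37
Priority order (highest first): [2, 1, 3, 4]
Highest priority task = 2

2


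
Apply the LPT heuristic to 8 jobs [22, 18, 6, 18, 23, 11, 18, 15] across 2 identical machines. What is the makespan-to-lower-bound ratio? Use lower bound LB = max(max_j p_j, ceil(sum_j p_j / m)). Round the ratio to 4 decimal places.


LPT order: [23, 22, 18, 18, 18, 15, 11, 6]
Machine loads after assignment: [67, 64]
LPT makespan = 67
Lower bound = max(max_job, ceil(total/2)) = max(23, 66) = 66
Ratio = 67 / 66 = 1.0152

1.0152


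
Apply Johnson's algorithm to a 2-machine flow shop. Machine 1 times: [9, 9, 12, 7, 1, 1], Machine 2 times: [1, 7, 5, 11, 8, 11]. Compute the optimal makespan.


Apply Johnson's rule:
  Group 1 (a <= b): [(5, 1, 8), (6, 1, 11), (4, 7, 11)]
  Group 2 (a > b): [(2, 9, 7), (3, 12, 5), (1, 9, 1)]
Optimal job order: [5, 6, 4, 2, 3, 1]
Schedule:
  Job 5: M1 done at 1, M2 done at 9
  Job 6: M1 done at 2, M2 done at 20
  Job 4: M1 done at 9, M2 done at 31
  Job 2: M1 done at 18, M2 done at 38
  Job 3: M1 done at 30, M2 done at 43
  Job 1: M1 done at 39, M2 done at 44
Makespan = 44

44


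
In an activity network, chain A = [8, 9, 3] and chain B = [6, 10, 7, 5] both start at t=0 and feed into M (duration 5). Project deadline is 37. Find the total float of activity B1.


Forward pass: ES(B1) = sum of predecessors on chain B = 0
EF = ES + duration = 0 + 6 = 6
Backward pass: LF(M) = deadline = 37; LS(M) = 37 - 5 = 32
LF(B1) = LS(M) - sum(successors on chain B) = 32 - 22 = 10
LS = LF - duration = 10 - 6 = 4
Total float = LS - ES = 4 - 0 = 4

4


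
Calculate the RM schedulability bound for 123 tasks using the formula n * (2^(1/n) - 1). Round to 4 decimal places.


Compute 2^(1/123) = 1.0056512513
Subtract 1: 1.0056512513 - 1 = 0.0056512513
Multiply by n: 123 * 0.0056512513 = 0.6951039099
Round to 4 dp: 0.6951

0.6951


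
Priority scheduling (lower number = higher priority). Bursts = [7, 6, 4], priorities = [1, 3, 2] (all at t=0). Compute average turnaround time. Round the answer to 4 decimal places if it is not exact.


Sort by priority (ascending = highest first):
Order: [(1, 7), (2, 4), (3, 6)]
Completion times:
  Priority 1, burst=7, C=7
  Priority 2, burst=4, C=11
  Priority 3, burst=6, C=17
Average turnaround = 35/3 = 11.6667

11.6667


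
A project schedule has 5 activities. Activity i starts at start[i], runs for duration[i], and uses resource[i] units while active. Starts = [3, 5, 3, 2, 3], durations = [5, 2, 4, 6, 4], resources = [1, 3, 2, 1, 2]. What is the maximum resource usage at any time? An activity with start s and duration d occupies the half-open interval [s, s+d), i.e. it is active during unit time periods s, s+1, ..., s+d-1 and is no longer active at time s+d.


Each activity i is active on [start_i, start_i + duration_i).
Compute total resource usage per time slot:
  t=0: active resources = [], total = 0
  t=1: active resources = [], total = 0
  t=2: active resources = [1], total = 1
  t=3: active resources = [1, 2, 1, 2], total = 6
  t=4: active resources = [1, 2, 1, 2], total = 6
  t=5: active resources = [1, 3, 2, 1, 2], total = 9
  t=6: active resources = [1, 3, 2, 1, 2], total = 9
  t=7: active resources = [1, 1], total = 2
Peak resource demand = 9

9


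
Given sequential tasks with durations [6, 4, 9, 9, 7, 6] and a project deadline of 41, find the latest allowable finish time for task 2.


LF(activity 2) = deadline - sum of successor durations
Successors: activities 3 through 6 with durations [9, 9, 7, 6]
Sum of successor durations = 31
LF = 41 - 31 = 10

10


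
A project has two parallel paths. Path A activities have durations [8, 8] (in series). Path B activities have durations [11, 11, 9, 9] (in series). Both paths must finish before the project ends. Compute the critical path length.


Path A total = 8 + 8 = 16
Path B total = 11 + 11 + 9 + 9 = 40
Critical path = longest path = max(16, 40) = 40

40


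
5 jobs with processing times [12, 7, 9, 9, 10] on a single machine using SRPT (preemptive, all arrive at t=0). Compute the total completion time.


Since all jobs arrive at t=0, SRPT equals SPT ordering.
SPT order: [7, 9, 9, 10, 12]
Completion times:
  Job 1: p=7, C=7
  Job 2: p=9, C=16
  Job 3: p=9, C=25
  Job 4: p=10, C=35
  Job 5: p=12, C=47
Total completion time = 7 + 16 + 25 + 35 + 47 = 130

130


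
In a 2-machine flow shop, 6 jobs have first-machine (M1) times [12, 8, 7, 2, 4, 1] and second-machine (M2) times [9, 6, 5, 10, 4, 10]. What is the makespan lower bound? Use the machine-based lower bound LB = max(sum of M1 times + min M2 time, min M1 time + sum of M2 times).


LB1 = sum(M1 times) + min(M2 times) = 34 + 4 = 38
LB2 = min(M1 times) + sum(M2 times) = 1 + 44 = 45
Lower bound = max(LB1, LB2) = max(38, 45) = 45

45
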